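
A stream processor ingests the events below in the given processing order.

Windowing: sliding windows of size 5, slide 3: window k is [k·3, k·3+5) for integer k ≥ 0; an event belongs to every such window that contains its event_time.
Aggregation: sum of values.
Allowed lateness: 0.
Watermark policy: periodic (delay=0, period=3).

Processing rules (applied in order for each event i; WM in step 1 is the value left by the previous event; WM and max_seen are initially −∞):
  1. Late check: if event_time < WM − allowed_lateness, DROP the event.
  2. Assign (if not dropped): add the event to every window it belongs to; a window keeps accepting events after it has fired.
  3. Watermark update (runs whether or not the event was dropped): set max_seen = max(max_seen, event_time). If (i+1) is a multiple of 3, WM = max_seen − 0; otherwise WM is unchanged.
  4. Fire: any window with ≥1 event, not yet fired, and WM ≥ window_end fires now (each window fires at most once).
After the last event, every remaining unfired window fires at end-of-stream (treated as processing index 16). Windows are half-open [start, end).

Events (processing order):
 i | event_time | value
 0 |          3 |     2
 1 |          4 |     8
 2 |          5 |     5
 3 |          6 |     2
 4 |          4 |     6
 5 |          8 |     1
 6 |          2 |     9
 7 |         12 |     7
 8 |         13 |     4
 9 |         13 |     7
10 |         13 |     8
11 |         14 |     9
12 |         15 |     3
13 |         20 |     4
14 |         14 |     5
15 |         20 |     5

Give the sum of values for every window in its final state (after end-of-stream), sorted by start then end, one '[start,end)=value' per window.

i=0 t=3 v=2: → [3,8),[0,5); WM=−∞
i=1 t=4 v=8: → [3,8),[0,5); WM=−∞
i=2 t=5 v=5: → [3,8); WM=5; [0,5) fires=10
i=3 t=6 v=2: → [6,11),[3,8); WM=5
i=4 t=4 v=6: DROP (t<5-0); WM=5
i=5 t=8 v=1: → [6,11); WM=8; [3,8) fires=17
i=6 t=2 v=9: DROP (t<8-0); WM=8
i=7 t=12 v=7: → [12,17),[9,14); WM=8
i=8 t=13 v=4: → [12,17),[9,14); WM=13; [6,11) fires=3
i=9 t=13 v=7: → [12,17),[9,14); WM=13
i=10 t=13 v=8: → [12,17),[9,14); WM=13
i=11 t=14 v=9: → [12,17); WM=14; [9,14) fires=26
i=12 t=15 v=3: → [15,20),[12,17); WM=14
i=13 t=20 v=4: → [18,23); WM=14
i=14 t=14 v=5: → [12,17); WM=20; [12,17) fires=43 [15,20) fires=3
i=15 t=20 v=5: → [18,23); WM=20

[0,5)=10 [3,8)=17 [6,11)=3 [9,14)=26 [12,17)=43 [15,20)=3 [18,23)=9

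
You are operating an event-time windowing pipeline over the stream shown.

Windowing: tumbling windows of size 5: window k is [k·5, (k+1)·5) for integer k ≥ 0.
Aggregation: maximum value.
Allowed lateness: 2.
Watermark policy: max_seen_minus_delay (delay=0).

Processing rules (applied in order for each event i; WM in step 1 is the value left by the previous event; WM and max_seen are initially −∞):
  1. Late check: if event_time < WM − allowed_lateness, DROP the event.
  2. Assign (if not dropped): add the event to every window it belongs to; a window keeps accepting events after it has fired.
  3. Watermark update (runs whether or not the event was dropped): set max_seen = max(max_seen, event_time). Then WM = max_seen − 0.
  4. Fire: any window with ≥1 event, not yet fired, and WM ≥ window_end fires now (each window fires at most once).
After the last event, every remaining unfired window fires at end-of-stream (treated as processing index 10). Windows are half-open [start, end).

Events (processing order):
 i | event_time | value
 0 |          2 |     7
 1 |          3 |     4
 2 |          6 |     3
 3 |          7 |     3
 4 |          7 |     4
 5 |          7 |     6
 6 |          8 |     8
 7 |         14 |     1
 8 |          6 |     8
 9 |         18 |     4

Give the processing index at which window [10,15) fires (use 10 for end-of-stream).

i=0 t=2 v=7: → [0,5); WM=2
i=1 t=3 v=4: → [0,5); WM=3
i=2 t=6 v=3: → [5,10); WM=6; [0,5) fires=7
i=3 t=7 v=3: → [5,10); WM=7
i=4 t=7 v=4: → [5,10); WM=7
i=5 t=7 v=6: → [5,10); WM=7
i=6 t=8 v=8: → [5,10); WM=8
i=7 t=14 v=1: → [10,15); WM=14; [5,10) fires=8
i=8 t=6 v=8: DROP (t<14-2); WM=14
i=9 t=18 v=4: → [15,20); WM=18; [10,15) fires=1

9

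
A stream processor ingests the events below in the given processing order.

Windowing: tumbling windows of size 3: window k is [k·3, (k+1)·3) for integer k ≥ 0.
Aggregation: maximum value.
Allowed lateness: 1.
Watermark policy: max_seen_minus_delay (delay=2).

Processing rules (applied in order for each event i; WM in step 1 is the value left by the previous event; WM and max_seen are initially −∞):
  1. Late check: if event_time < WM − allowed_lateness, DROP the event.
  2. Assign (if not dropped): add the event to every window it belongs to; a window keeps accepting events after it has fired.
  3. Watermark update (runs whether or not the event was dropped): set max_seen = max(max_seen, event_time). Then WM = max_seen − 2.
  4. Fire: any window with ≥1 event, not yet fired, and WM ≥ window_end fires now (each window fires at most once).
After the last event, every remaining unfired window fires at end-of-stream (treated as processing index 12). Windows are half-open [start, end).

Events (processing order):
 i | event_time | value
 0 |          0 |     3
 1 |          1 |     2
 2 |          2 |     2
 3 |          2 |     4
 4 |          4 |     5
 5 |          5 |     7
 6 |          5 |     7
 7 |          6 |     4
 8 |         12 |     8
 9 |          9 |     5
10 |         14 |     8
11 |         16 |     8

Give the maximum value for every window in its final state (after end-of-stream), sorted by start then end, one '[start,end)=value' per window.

[0,3)=4 [3,6)=7 [6,9)=4 [9,12)=5 [12,15)=8 [15,18)=8

i=0 t=0 v=3: → [0,3); WM=-2
i=1 t=1 v=2: → [0,3); WM=-1
i=2 t=2 v=2: → [0,3); WM=0
i=3 t=2 v=4: → [0,3); WM=0
i=4 t=4 v=5: → [3,6); WM=2
i=5 t=5 v=7: → [3,6); WM=3; [0,3) fires=4
i=6 t=5 v=7: → [3,6); WM=3
i=7 t=6 v=4: → [6,9); WM=4
i=8 t=12 v=8: → [12,15); WM=10; [3,6) fires=7 [6,9) fires=4
i=9 t=9 v=5: → [9,12); WM=10
i=10 t=14 v=8: → [12,15); WM=12; [9,12) fires=5
i=11 t=16 v=8: → [15,18); WM=14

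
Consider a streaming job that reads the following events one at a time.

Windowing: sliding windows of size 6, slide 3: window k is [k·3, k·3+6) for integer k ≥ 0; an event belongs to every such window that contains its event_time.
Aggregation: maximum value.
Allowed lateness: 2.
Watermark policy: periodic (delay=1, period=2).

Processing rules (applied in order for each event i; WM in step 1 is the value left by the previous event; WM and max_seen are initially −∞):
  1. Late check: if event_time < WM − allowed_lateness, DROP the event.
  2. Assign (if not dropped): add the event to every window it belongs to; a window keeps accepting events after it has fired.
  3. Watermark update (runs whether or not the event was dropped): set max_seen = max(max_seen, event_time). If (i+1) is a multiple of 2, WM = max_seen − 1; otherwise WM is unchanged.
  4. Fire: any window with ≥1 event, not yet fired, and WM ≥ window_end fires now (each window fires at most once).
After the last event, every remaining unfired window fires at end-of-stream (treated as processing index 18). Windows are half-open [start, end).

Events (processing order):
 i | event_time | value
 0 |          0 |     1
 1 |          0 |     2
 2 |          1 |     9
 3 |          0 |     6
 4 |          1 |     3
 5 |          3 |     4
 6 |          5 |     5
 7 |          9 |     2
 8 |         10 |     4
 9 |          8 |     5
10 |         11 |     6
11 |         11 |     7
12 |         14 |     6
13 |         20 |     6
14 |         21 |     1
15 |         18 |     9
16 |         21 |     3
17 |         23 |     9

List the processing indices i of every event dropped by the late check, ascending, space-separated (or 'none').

i=0 t=0 v=1: → [0,6); WM=−∞
i=1 t=0 v=2: → [0,6); WM=-1
i=2 t=1 v=9: → [0,6); WM=-1
i=3 t=0 v=6: → [0,6); WM=0
i=4 t=1 v=3: → [0,6); WM=0
i=5 t=3 v=4: → [3,9),[0,6); WM=2
i=6 t=5 v=5: → [3,9),[0,6); WM=2
i=7 t=9 v=2: → [9,15),[6,12); WM=8; [0,6) fires=9
i=8 t=10 v=4: → [9,15),[6,12); WM=8
i=9 t=8 v=5: → [6,12),[3,9); WM=9; [3,9) fires=5
i=10 t=11 v=6: → [9,15),[6,12); WM=9
i=11 t=11 v=7: → [9,15),[6,12); WM=10
i=12 t=14 v=6: → [12,18),[9,15); WM=10
i=13 t=20 v=6: → [18,24),[15,21); WM=19; [6,12) fires=7 [9,15) fires=7 [12,18) fires=6
i=14 t=21 v=1: → [21,27),[18,24); WM=19
i=15 t=18 v=9: → [18,24),[15,21); WM=20
i=16 t=21 v=3: → [21,27),[18,24); WM=20
i=17 t=23 v=9: → [21,27),[18,24); WM=22; [15,21) fires=9

none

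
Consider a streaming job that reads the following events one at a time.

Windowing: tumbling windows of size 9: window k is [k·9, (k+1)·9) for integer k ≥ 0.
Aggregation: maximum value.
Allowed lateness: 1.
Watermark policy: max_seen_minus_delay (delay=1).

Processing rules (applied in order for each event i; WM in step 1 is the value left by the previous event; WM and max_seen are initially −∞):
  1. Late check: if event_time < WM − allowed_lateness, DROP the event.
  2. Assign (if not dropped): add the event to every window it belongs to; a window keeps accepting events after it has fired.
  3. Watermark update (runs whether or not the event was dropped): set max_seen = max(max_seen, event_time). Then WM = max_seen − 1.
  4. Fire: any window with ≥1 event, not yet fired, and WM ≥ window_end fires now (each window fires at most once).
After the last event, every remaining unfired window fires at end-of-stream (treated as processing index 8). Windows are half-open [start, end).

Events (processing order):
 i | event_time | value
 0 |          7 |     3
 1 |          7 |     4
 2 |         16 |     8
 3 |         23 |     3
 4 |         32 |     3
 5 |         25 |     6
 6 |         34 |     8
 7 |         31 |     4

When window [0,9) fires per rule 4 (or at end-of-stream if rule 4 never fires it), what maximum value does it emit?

4

i=0 t=7 v=3: → [0,9); WM=6
i=1 t=7 v=4: → [0,9); WM=6
i=2 t=16 v=8: → [9,18); WM=15; [0,9) fires=4
i=3 t=23 v=3: → [18,27); WM=22; [9,18) fires=8
i=4 t=32 v=3: → [27,36); WM=31; [18,27) fires=3
i=5 t=25 v=6: DROP (t<31-1); WM=31
i=6 t=34 v=8: → [27,36); WM=33
i=7 t=31 v=4: DROP (t<33-1); WM=33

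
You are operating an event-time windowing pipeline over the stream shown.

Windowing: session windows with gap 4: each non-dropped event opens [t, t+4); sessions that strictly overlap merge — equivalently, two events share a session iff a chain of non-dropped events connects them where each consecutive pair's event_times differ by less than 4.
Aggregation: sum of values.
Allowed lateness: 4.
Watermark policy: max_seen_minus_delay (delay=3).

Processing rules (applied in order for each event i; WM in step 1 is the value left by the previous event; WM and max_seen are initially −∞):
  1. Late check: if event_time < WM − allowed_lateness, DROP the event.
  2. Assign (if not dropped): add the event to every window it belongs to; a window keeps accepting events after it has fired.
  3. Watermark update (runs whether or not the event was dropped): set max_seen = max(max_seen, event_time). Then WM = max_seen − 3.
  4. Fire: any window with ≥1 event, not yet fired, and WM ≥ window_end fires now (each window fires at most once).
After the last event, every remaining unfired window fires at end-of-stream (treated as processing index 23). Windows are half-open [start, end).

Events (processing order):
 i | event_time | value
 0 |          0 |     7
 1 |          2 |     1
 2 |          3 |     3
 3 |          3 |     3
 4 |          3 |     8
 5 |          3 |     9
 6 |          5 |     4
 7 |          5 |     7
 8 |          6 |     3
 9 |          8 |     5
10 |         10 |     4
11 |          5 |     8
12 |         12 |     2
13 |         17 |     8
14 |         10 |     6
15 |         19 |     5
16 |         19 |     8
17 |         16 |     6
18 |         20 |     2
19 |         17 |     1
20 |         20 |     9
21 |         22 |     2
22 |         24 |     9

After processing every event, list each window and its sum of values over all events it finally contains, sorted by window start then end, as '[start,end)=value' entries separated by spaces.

i=0 t=0 v=7: → [0,4); WM=-3
i=1 t=2 v=1: → [0,6); WM=-1
i=2 t=3 v=3: → [0,7); WM=0
i=3 t=3 v=3: → [0,7); WM=0
i=4 t=3 v=8: → [0,7); WM=0
i=5 t=3 v=9: → [0,7); WM=0
i=6 t=5 v=4: → [0,9); WM=2
i=7 t=5 v=7: → [0,9); WM=2
i=8 t=6 v=3: → [0,10); WM=3
i=9 t=8 v=5: → [0,12); WM=5
i=10 t=10 v=4: → [0,14); WM=7
i=11 t=5 v=8: → [0,14); WM=7
i=12 t=12 v=2: → [0,16); WM=9
i=13 t=17 v=8: → [17,21); WM=14
i=14 t=10 v=6: → [0,16); WM=14
i=15 t=19 v=5: → [17,23); WM=16
i=16 t=19 v=8: → [17,23); WM=16
i=17 t=16 v=6: → [16,23); WM=16
i=18 t=20 v=2: → [16,24); WM=17
i=19 t=17 v=1: → [16,24); WM=17
i=20 t=20 v=9: → [16,24); WM=17
i=21 t=22 v=2: → [16,26); WM=19
i=22 t=24 v=9: → [16,28); WM=21

[0,16)=70 [16,28)=50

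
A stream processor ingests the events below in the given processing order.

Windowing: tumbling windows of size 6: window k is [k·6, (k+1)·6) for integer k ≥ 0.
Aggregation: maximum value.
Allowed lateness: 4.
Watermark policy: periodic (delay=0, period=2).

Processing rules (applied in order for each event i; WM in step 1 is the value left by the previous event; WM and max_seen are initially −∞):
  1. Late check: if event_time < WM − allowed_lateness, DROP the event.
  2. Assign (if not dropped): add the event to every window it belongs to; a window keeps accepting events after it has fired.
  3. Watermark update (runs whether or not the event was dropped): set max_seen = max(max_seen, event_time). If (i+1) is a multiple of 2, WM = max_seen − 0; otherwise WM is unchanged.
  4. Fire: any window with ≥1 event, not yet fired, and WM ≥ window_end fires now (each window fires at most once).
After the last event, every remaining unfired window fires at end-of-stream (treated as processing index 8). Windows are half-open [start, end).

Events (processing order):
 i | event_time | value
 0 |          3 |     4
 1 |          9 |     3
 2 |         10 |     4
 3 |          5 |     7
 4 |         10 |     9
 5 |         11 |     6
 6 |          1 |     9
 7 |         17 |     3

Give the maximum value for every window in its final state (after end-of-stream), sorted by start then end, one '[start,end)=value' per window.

[0,6)=7 [6,12)=9 [12,18)=3

i=0 t=3 v=4: → [0,6); WM=−∞
i=1 t=9 v=3: → [6,12); WM=9; [0,6) fires=4
i=2 t=10 v=4: → [6,12); WM=9
i=3 t=5 v=7: → [0,6); WM=10
i=4 t=10 v=9: → [6,12); WM=10
i=5 t=11 v=6: → [6,12); WM=11
i=6 t=1 v=9: DROP (t<11-4); WM=11
i=7 t=17 v=3: → [12,18); WM=17; [6,12) fires=9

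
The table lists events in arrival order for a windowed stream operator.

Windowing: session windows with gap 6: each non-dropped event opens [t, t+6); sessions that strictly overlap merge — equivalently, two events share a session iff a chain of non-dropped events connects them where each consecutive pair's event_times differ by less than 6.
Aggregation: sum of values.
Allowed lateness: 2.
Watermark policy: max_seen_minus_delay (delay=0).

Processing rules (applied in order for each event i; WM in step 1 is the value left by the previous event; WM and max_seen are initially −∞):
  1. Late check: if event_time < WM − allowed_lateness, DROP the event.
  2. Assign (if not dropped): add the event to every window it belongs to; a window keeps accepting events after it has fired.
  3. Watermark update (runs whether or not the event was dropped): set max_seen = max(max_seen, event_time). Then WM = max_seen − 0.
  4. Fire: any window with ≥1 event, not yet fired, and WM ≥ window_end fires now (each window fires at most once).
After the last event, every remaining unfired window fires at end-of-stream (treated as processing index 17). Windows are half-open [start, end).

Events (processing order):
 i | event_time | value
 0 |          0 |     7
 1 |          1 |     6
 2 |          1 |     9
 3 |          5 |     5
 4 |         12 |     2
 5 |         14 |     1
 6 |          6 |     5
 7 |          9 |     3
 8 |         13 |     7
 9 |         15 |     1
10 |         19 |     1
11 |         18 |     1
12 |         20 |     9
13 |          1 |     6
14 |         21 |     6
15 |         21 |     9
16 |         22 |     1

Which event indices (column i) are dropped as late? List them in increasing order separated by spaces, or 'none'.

6 7 13

i=0 t=0 v=7: → [0,6); WM=0
i=1 t=1 v=6: → [0,7); WM=1
i=2 t=1 v=9: → [0,7); WM=1
i=3 t=5 v=5: → [0,11); WM=5
i=4 t=12 v=2: → [12,18); WM=12
i=5 t=14 v=1: → [12,20); WM=14
i=6 t=6 v=5: DROP (t<14-2); WM=14
i=7 t=9 v=3: DROP (t<14-2); WM=14
i=8 t=13 v=7: → [12,20); WM=14
i=9 t=15 v=1: → [12,21); WM=15
i=10 t=19 v=1: → [12,25); WM=19
i=11 t=18 v=1: → [12,25); WM=19
i=12 t=20 v=9: → [12,26); WM=20
i=13 t=1 v=6: DROP (t<20-2); WM=20
i=14 t=21 v=6: → [12,27); WM=21
i=15 t=21 v=9: → [12,27); WM=21
i=16 t=22 v=1: → [12,28); WM=22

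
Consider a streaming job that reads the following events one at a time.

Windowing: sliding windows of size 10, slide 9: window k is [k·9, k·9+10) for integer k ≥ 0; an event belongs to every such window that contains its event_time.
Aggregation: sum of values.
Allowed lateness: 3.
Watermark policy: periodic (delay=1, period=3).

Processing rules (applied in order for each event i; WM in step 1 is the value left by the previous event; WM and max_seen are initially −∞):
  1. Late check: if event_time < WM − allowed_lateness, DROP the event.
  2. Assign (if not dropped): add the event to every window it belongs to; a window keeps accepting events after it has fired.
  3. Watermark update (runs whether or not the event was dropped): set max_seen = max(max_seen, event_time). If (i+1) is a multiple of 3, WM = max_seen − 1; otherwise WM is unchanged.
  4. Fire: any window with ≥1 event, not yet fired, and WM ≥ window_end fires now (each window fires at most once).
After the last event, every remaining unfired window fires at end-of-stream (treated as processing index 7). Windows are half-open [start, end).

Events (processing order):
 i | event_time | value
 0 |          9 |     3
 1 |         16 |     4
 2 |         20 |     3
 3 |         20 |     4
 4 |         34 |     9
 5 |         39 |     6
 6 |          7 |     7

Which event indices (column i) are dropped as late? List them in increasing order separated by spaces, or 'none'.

6

i=0 t=9 v=3: → [9,19),[0,10); WM=−∞
i=1 t=16 v=4: → [9,19); WM=−∞
i=2 t=20 v=3: → [18,28); WM=19; [0,10) fires=3 [9,19) fires=7
i=3 t=20 v=4: → [18,28); WM=19
i=4 t=34 v=9: → [27,37); WM=19
i=5 t=39 v=6: → [36,46); WM=38; [18,28) fires=7 [27,37) fires=9
i=6 t=7 v=7: DROP (t<38-3); WM=38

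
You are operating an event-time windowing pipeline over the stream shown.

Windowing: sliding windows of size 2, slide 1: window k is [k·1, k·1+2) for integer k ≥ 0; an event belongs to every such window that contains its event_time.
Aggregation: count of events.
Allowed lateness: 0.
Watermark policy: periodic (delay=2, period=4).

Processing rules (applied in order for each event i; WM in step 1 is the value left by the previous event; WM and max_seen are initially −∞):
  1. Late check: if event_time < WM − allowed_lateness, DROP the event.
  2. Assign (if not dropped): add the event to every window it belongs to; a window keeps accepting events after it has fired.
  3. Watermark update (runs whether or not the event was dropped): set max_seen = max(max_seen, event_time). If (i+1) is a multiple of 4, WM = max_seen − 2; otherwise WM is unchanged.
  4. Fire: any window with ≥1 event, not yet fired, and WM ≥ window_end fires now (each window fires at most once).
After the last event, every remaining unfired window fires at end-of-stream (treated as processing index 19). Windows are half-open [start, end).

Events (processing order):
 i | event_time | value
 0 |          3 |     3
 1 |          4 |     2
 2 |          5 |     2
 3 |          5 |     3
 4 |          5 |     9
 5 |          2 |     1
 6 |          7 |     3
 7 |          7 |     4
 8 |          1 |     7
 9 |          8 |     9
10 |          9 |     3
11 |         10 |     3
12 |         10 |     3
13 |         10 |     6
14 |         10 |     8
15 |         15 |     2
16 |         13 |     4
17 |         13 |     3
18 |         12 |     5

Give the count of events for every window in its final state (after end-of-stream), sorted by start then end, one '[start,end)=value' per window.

[2,4)=1 [3,5)=2 [4,6)=4 [5,7)=3 [6,8)=2 [7,9)=3 [8,10)=2 [9,11)=5 [10,12)=4 [12,14)=2 [13,15)=2 [14,16)=1 [15,17)=1

i=0 t=3 v=3: → [3,5),[2,4); WM=−∞
i=1 t=4 v=2: → [4,6),[3,5); WM=−∞
i=2 t=5 v=2: → [5,7),[4,6); WM=−∞
i=3 t=5 v=3: → [5,7),[4,6); WM=3
i=4 t=5 v=9: → [5,7),[4,6); WM=3
i=5 t=2 v=1: DROP (t<3-0); WM=3
i=6 t=7 v=3: → [7,9),[6,8); WM=3
i=7 t=7 v=4: → [7,9),[6,8); WM=5; [2,4) fires=1 [3,5) fires=2
i=8 t=1 v=7: DROP (t<5-0); WM=5
i=9 t=8 v=9: → [8,10),[7,9); WM=5
i=10 t=9 v=3: → [9,11),[8,10); WM=5
i=11 t=10 v=3: → [10,12),[9,11); WM=8; [4,6) fires=4 [5,7) fires=3 [6,8) fires=2
i=12 t=10 v=3: → [10,12),[9,11); WM=8
i=13 t=10 v=6: → [10,12),[9,11); WM=8
i=14 t=10 v=8: → [10,12),[9,11); WM=8
i=15 t=15 v=2: → [15,17),[14,16); WM=13; [7,9) fires=3 [8,10) fires=2 [9,11) fires=5 [10,12) fires=4
i=16 t=13 v=4: → [13,15),[12,14); WM=13
i=17 t=13 v=3: → [13,15),[12,14); WM=13
i=18 t=12 v=5: DROP (t<13-0); WM=13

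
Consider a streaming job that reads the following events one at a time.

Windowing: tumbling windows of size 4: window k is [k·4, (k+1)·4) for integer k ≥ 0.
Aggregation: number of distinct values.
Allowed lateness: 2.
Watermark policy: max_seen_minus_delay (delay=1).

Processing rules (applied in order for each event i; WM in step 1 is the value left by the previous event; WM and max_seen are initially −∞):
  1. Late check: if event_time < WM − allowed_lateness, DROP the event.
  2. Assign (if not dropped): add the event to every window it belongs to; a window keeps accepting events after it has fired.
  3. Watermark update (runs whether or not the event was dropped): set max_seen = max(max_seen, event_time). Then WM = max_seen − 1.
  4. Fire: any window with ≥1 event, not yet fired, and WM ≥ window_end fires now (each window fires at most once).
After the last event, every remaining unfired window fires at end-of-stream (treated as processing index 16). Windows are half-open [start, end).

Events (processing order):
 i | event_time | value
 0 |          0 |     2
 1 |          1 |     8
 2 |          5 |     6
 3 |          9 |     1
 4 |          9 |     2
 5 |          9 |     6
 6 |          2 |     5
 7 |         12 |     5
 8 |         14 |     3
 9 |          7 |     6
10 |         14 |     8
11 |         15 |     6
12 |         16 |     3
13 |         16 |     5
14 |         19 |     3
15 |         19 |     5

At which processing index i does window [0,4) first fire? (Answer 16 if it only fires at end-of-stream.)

2

i=0 t=0 v=2: → [0,4); WM=-1
i=1 t=1 v=8: → [0,4); WM=0
i=2 t=5 v=6: → [4,8); WM=4; [0,4) fires=2
i=3 t=9 v=1: → [8,12); WM=8; [4,8) fires=1
i=4 t=9 v=2: → [8,12); WM=8
i=5 t=9 v=6: → [8,12); WM=8
i=6 t=2 v=5: DROP (t<8-2); WM=8
i=7 t=12 v=5: → [12,16); WM=11
i=8 t=14 v=3: → [12,16); WM=13; [8,12) fires=3
i=9 t=7 v=6: DROP (t<13-2); WM=13
i=10 t=14 v=8: → [12,16); WM=13
i=11 t=15 v=6: → [12,16); WM=14
i=12 t=16 v=3: → [16,20); WM=15
i=13 t=16 v=5: → [16,20); WM=15
i=14 t=19 v=3: → [16,20); WM=18; [12,16) fires=4
i=15 t=19 v=5: → [16,20); WM=18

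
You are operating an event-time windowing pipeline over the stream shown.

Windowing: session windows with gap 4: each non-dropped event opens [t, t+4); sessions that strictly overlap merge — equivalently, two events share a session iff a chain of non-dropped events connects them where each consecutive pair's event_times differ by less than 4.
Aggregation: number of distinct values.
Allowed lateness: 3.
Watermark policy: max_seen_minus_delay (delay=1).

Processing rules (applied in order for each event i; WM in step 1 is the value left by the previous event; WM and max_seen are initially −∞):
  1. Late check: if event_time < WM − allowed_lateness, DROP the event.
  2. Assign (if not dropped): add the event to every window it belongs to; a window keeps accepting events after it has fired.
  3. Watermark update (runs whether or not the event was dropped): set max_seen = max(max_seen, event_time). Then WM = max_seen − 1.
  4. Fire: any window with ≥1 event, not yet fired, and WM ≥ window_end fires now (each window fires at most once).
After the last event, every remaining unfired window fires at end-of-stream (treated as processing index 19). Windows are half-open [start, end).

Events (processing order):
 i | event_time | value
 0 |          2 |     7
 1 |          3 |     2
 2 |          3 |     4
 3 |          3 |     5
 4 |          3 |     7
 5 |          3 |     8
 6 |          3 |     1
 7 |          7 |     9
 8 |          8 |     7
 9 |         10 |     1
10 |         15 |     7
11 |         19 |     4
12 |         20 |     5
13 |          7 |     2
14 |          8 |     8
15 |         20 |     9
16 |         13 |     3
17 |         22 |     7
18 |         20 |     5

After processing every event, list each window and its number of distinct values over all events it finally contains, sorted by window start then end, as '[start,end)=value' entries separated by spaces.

i=0 t=2 v=7: → [2,6); WM=1
i=1 t=3 v=2: → [2,7); WM=2
i=2 t=3 v=4: → [2,7); WM=2
i=3 t=3 v=5: → [2,7); WM=2
i=4 t=3 v=7: → [2,7); WM=2
i=5 t=3 v=8: → [2,7); WM=2
i=6 t=3 v=1: → [2,7); WM=2
i=7 t=7 v=9: → [7,11); WM=6
i=8 t=8 v=7: → [7,12); WM=7
i=9 t=10 v=1: → [7,14); WM=9
i=10 t=15 v=7: → [15,19); WM=14
i=11 t=19 v=4: → [19,23); WM=18
i=12 t=20 v=5: → [19,24); WM=19
i=13 t=7 v=2: DROP (t<19-3); WM=19
i=14 t=8 v=8: DROP (t<19-3); WM=19
i=15 t=20 v=9: → [19,24); WM=19
i=16 t=13 v=3: DROP (t<19-3); WM=19
i=17 t=22 v=7: → [19,26); WM=21
i=18 t=20 v=5: → [19,26); WM=21

[2,7)=6 [7,14)=3 [15,19)=1 [19,26)=4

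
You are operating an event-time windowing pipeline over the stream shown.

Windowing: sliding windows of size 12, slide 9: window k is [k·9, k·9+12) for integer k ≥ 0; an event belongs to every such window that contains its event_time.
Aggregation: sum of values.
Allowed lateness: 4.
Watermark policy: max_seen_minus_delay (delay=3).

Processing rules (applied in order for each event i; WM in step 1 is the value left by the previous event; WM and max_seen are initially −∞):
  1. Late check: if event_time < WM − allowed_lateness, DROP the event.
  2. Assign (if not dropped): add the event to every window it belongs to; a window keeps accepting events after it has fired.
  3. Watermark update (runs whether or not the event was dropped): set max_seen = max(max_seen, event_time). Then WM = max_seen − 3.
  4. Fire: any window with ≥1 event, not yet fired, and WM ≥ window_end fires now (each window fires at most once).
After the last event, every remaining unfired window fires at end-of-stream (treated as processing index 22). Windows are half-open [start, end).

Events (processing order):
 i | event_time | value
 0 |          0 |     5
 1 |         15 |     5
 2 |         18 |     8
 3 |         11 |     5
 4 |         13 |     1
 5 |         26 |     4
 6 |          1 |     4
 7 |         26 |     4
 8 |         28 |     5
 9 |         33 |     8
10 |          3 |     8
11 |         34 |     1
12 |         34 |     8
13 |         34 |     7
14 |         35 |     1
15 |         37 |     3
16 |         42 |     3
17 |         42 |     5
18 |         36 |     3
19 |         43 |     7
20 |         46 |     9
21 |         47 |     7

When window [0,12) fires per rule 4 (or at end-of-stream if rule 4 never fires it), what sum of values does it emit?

i=0 t=0 v=5: → [0,12); WM=-3
i=1 t=15 v=5: → [9,21); WM=12; [0,12) fires=5
i=2 t=18 v=8: → [18,30),[9,21); WM=15
i=3 t=11 v=5: → [9,21),[0,12); WM=15
i=4 t=13 v=1: → [9,21); WM=15
i=5 t=26 v=4: → [18,30); WM=23; [9,21) fires=19
i=6 t=1 v=4: DROP (t<23-4); WM=23
i=7 t=26 v=4: → [18,30); WM=23
i=8 t=28 v=5: → [27,39),[18,30); WM=25
i=9 t=33 v=8: → [27,39); WM=30; [18,30) fires=21
i=10 t=3 v=8: DROP (t<30-4); WM=30
i=11 t=34 v=1: → [27,39); WM=31
i=12 t=34 v=8: → [27,39); WM=31
i=13 t=34 v=7: → [27,39); WM=31
i=14 t=35 v=1: → [27,39); WM=32
i=15 t=37 v=3: → [36,48),[27,39); WM=34
i=16 t=42 v=3: → [36,48); WM=39; [27,39) fires=33
i=17 t=42 v=5: → [36,48); WM=39
i=18 t=36 v=3: → [36,48),[27,39); WM=39
i=19 t=43 v=7: → [36,48); WM=40
i=20 t=46 v=9: → [45,57),[36,48); WM=43
i=21 t=47 v=7: → [45,57),[36,48); WM=44

5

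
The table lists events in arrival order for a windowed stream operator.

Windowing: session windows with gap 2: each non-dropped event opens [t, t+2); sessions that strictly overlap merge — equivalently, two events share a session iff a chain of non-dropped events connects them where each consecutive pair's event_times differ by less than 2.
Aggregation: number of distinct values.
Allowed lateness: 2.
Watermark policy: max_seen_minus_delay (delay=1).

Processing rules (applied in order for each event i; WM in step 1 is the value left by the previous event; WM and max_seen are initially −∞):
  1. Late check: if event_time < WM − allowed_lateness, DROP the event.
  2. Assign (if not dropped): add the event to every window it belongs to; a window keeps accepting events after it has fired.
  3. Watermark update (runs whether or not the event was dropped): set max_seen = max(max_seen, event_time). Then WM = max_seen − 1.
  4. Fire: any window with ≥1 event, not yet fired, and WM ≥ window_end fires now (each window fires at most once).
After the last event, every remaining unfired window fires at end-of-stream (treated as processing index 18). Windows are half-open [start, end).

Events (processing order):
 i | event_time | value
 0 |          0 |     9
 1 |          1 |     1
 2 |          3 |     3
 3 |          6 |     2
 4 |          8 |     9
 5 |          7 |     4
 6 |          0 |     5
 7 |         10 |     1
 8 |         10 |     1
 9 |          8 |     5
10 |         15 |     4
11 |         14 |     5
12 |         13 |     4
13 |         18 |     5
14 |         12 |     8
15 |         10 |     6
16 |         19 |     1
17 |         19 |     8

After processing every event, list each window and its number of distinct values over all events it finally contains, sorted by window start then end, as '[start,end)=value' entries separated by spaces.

[0,3)=2 [3,5)=1 [6,10)=4 [10,12)=1 [13,17)=2 [18,21)=3

i=0 t=0 v=9: → [0,2); WM=-1
i=1 t=1 v=1: → [0,3); WM=0
i=2 t=3 v=3: → [3,5); WM=2
i=3 t=6 v=2: → [6,8); WM=5
i=4 t=8 v=9: → [8,10); WM=7
i=5 t=7 v=4: → [6,10); WM=7
i=6 t=0 v=5: DROP (t<7-2); WM=7
i=7 t=10 v=1: → [10,12); WM=9
i=8 t=10 v=1: → [10,12); WM=9
i=9 t=8 v=5: → [6,10); WM=9
i=10 t=15 v=4: → [15,17); WM=14
i=11 t=14 v=5: → [14,17); WM=14
i=12 t=13 v=4: → [13,17); WM=14
i=13 t=18 v=5: → [18,20); WM=17
i=14 t=12 v=8: DROP (t<17-2); WM=17
i=15 t=10 v=6: DROP (t<17-2); WM=17
i=16 t=19 v=1: → [18,21); WM=18
i=17 t=19 v=8: → [18,21); WM=18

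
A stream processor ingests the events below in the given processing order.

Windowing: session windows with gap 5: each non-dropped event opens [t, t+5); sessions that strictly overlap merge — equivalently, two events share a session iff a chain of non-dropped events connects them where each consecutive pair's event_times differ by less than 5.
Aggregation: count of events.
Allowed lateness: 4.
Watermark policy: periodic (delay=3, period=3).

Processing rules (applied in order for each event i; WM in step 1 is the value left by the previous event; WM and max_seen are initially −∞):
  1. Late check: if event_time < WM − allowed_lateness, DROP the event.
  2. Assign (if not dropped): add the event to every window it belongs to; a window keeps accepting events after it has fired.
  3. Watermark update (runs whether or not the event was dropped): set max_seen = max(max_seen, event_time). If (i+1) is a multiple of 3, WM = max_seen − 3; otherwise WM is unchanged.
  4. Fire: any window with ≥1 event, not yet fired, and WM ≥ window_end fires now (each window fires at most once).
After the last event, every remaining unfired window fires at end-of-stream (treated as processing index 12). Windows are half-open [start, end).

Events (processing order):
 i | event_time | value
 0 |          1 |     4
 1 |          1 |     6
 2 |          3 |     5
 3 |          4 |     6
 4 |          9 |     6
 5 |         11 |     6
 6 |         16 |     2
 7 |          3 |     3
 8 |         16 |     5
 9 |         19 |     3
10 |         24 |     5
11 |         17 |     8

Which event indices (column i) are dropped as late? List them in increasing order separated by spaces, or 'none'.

7

i=0 t=1 v=4: → [1,6); WM=−∞
i=1 t=1 v=6: → [1,6); WM=−∞
i=2 t=3 v=5: → [1,8); WM=0
i=3 t=4 v=6: → [1,9); WM=0
i=4 t=9 v=6: → [9,14); WM=0
i=5 t=11 v=6: → [9,16); WM=8
i=6 t=16 v=2: → [16,21); WM=8
i=7 t=3 v=3: DROP (t<8-4); WM=8
i=8 t=16 v=5: → [16,21); WM=13
i=9 t=19 v=3: → [16,24); WM=13
i=10 t=24 v=5: → [24,29); WM=13
i=11 t=17 v=8: → [16,24); WM=21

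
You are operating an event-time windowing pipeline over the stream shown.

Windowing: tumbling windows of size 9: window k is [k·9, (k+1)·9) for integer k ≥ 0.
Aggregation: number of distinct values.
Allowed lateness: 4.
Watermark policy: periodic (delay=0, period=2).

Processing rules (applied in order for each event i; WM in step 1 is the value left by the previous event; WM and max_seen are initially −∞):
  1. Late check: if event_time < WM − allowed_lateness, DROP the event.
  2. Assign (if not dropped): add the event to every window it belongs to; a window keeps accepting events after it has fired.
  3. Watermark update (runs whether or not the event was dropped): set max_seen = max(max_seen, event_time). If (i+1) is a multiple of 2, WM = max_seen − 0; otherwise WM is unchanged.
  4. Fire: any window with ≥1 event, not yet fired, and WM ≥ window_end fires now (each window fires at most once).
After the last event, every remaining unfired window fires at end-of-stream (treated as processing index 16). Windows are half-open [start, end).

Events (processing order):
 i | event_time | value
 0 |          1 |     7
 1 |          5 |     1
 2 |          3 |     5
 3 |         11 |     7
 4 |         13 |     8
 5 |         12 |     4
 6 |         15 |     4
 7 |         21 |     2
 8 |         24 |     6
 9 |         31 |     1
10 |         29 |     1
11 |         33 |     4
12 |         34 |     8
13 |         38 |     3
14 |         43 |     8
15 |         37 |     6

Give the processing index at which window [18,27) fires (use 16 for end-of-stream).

i=0 t=1 v=7: → [0,9); WM=−∞
i=1 t=5 v=1: → [0,9); WM=5
i=2 t=3 v=5: → [0,9); WM=5
i=3 t=11 v=7: → [9,18); WM=11; [0,9) fires=3
i=4 t=13 v=8: → [9,18); WM=11
i=5 t=12 v=4: → [9,18); WM=13
i=6 t=15 v=4: → [9,18); WM=13
i=7 t=21 v=2: → [18,27); WM=21; [9,18) fires=3
i=8 t=24 v=6: → [18,27); WM=21
i=9 t=31 v=1: → [27,36); WM=31; [18,27) fires=2
i=10 t=29 v=1: → [27,36); WM=31
i=11 t=33 v=4: → [27,36); WM=33
i=12 t=34 v=8: → [27,36); WM=33
i=13 t=38 v=3: → [36,45); WM=38; [27,36) fires=3
i=14 t=43 v=8: → [36,45); WM=38
i=15 t=37 v=6: → [36,45); WM=43

9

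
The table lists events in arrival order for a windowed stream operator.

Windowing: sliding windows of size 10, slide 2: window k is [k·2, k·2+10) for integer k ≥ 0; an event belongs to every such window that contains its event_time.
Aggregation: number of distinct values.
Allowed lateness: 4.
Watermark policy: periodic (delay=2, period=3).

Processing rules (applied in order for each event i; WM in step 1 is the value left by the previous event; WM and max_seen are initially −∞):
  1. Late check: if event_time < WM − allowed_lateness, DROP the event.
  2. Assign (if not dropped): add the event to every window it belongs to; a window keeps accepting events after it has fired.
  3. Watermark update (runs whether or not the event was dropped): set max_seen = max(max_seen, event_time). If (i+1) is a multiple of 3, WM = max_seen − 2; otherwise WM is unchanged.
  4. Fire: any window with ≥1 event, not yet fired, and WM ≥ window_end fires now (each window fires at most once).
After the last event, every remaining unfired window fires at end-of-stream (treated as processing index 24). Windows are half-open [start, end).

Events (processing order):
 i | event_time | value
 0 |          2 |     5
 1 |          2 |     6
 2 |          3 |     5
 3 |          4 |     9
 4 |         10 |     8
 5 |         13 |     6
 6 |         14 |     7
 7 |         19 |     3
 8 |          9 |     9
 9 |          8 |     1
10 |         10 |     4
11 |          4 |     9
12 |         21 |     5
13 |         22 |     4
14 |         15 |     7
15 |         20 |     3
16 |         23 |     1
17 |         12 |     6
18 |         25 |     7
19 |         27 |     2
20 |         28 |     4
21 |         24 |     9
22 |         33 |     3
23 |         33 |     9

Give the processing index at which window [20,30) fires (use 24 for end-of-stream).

23

i=0 t=2 v=5: → [2,12),[0,10); WM=−∞
i=1 t=2 v=6: → [2,12),[0,10); WM=−∞
i=2 t=3 v=5: → [2,12),[0,10); WM=1
i=3 t=4 v=9: → [4,14),[2,12),[0,10); WM=1
i=4 t=10 v=8: → [10,20),[8,18),[6,16),[4,14),[2,12); WM=1
i=5 t=13 v=6: → [12,22),[10,20),[8,18),[6,16),[4,14); WM=11; [0,10) fires=3
i=6 t=14 v=7: → [14,24),[12,22),[10,20),[8,18),[6,16); WM=11
i=7 t=19 v=3: → [18,28),[16,26),[14,24),[12,22),[10,20); WM=11
i=8 t=9 v=9: → [8,18),[6,16),[4,14),[2,12),[0,10); WM=17; [2,12) fires=4 [4,14) fires=3 [6,16) fires=4
i=9 t=8 v=1: DROP (t<17-4); WM=17
i=10 t=10 v=4: DROP (t<17-4); WM=17
i=11 t=4 v=9: DROP (t<17-4); WM=17
i=12 t=21 v=5: → [20,30),[18,28),[16,26),[14,24),[12,22); WM=17
i=13 t=22 v=4: → [22,32),[20,30),[18,28),[16,26),[14,24); WM=17
i=14 t=15 v=7: → [14,24),[12,22),[10,20),[8,18),[6,16); WM=20; [8,18) fires=4 [10,20) fires=4
i=15 t=20 v=3: → [20,30),[18,28),[16,26),[14,24),[12,22); WM=20
i=16 t=23 v=1: → [22,32),[20,30),[18,28),[16,26),[14,24); WM=20
i=17 t=12 v=6: DROP (t<20-4); WM=21
i=18 t=25 v=7: → [24,34),[22,32),[20,30),[18,28),[16,26); WM=21
i=19 t=27 v=2: → [26,36),[24,34),[22,32),[20,30),[18,28); WM=21
i=20 t=28 v=4: → [28,38),[26,36),[24,34),[22,32),[20,30); WM=26; [12,22) fires=4 [14,24) fires=5 [16,26) fires=5
i=21 t=24 v=9: → [24,34),[22,32),[20,30),[18,28),[16,26); WM=26
i=22 t=33 v=3: → [32,42),[30,40),[28,38),[26,36),[24,34); WM=26
i=23 t=33 v=9: → [32,42),[30,40),[28,38),[26,36),[24,34); WM=31; [18,28) fires=7 [20,30) fires=7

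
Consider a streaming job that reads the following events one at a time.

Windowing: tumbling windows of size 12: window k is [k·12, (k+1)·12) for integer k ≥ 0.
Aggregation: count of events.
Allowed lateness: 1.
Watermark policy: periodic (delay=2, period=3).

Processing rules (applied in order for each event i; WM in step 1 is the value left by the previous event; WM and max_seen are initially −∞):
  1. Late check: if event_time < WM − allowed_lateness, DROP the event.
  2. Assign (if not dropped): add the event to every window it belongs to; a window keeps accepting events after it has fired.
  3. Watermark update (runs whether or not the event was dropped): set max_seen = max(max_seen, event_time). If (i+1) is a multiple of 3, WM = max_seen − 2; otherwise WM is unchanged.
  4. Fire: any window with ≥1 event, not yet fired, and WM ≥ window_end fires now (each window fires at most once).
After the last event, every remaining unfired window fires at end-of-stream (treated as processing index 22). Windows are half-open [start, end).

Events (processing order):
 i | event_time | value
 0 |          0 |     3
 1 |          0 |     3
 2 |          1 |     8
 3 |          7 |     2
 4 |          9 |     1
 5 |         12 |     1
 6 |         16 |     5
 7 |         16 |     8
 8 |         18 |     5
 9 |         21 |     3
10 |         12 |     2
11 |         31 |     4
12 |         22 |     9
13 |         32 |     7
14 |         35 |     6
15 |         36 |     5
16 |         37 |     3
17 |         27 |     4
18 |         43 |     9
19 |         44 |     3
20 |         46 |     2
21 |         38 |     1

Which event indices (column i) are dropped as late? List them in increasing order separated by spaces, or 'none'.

i=0 t=0 v=3: → [0,12); WM=−∞
i=1 t=0 v=3: → [0,12); WM=−∞
i=2 t=1 v=8: → [0,12); WM=-1
i=3 t=7 v=2: → [0,12); WM=-1
i=4 t=9 v=1: → [0,12); WM=-1
i=5 t=12 v=1: → [12,24); WM=10
i=6 t=16 v=5: → [12,24); WM=10
i=7 t=16 v=8: → [12,24); WM=10
i=8 t=18 v=5: → [12,24); WM=16; [0,12) fires=5
i=9 t=21 v=3: → [12,24); WM=16
i=10 t=12 v=2: DROP (t<16-1); WM=16
i=11 t=31 v=4: → [24,36); WM=29; [12,24) fires=5
i=12 t=22 v=9: DROP (t<29-1); WM=29
i=13 t=32 v=7: → [24,36); WM=29
i=14 t=35 v=6: → [24,36); WM=33
i=15 t=36 v=5: → [36,48); WM=33
i=16 t=37 v=3: → [36,48); WM=33
i=17 t=27 v=4: DROP (t<33-1); WM=35
i=18 t=43 v=9: → [36,48); WM=35
i=19 t=44 v=3: → [36,48); WM=35
i=20 t=46 v=2: → [36,48); WM=44; [24,36) fires=3
i=21 t=38 v=1: DROP (t<44-1); WM=44

10 12 17 21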